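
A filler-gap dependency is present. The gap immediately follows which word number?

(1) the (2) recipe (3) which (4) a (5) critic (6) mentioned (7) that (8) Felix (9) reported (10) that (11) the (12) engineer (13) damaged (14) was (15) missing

The displaced element is "the recipe" (word 2).
It is linked across 2 clause boundaries (that → that).
It functions as the direct object of "damaged", so the gap sits immediately after word 13 ("damaged").
Base order: A critic mentioned that Felix reported that the engineer damaged the recipe.

13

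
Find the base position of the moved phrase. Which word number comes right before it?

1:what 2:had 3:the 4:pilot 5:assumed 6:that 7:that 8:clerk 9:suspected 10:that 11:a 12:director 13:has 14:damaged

14

The displaced element is "what" (word 1).
It is linked across 2 clause boundaries (that → that).
It functions as the direct object of "damaged", so the gap sits immediately after word 14 ("damaged").
Base order: The pilot had assumed that that clerk suspected that a director has damaged what.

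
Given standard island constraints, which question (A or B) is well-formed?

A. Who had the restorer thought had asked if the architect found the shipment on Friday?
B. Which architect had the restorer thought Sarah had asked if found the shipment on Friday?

In B, the wh-phrase is extracted from inside a wh-island (introduced by "if"), which blocks movement.
In A, the extraction path crosses only that-complement boundaries, which are transparent.
So A is grammatical.

A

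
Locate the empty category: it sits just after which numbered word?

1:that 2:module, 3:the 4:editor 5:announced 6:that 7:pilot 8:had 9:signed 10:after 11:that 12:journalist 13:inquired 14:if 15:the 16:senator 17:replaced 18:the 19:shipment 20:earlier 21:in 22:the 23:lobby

The displaced element is "that module" (word 2).
It is linked across 1 clause boundary (Ø).
It functions as the direct object of "signed", so the gap sits immediately after word 9 ("signed").
Base order: The editor announced that pilot had signed that module after that journalist inquired if the senator replaced the shipment earlier in the lobby.

9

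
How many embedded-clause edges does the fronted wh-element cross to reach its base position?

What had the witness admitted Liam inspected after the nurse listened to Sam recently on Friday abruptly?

"what" is extracted from the object of "inspected".
Boundaries crossed, outermost first: [Ø] — 1 in total.

1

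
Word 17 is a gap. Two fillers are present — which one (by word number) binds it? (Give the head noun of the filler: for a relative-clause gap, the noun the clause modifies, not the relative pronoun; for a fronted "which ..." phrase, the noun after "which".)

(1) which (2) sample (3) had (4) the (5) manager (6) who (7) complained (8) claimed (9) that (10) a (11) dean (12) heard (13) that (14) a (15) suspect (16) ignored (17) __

2

The marked gap is the direct object of "ignored".
Its filler is the fronted wh-phrase "which sample", at word 2.
(The other dependency links word 5 to a gap after word 6.)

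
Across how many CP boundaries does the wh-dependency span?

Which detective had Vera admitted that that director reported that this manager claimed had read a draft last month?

"which detective" is extracted from the subject of "read".
Boundaries crossed, outermost first: [that], [that], [Ø] — 3 in total.

3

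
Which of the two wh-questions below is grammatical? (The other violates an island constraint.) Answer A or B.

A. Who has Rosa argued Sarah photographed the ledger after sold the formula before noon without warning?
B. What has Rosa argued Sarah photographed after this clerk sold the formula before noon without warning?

In A, the wh-phrase is extracted from inside an adjunct island (introduced by "after"), which blocks movement.
In B, the extraction path crosses only that-complement boundaries, which are transparent.
So B is grammatical.

B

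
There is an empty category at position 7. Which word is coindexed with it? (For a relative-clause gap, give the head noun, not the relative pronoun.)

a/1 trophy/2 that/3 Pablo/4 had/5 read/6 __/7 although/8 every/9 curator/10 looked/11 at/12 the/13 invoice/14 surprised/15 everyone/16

The gap at 7 is the object of "read", inside a relative clause.
The relative pronoun is "that" (word 3); it is bound by the head noun immediately before it.
Its filler is the head noun "trophy", at word 2.

2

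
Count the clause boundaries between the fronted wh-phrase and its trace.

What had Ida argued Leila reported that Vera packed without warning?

2

"what" is extracted from the object of "packed".
Boundaries crossed, outermost first: [Ø], [that] — 2 in total.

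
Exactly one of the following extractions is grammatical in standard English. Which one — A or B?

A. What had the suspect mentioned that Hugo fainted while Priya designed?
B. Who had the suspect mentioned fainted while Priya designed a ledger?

In A, the wh-phrase is extracted from inside an adjunct island (introduced by "while"), which blocks movement.
In B, the extraction path crosses only that-complement boundaries, which are transparent.
So B is grammatical.

B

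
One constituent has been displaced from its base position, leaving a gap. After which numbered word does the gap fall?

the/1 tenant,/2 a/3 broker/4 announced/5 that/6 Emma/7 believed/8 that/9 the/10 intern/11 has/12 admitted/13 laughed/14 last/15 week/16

13

The displaced element is "the tenant" (word 2).
It is linked across 3 clause boundaries (that → that → Ø).
It functions as the subject of "laughed", so the gap sits immediately after word 13 ("admitted").
Base order: A broker announced that Emma believed that the intern has admitted that the tenant laughed last week.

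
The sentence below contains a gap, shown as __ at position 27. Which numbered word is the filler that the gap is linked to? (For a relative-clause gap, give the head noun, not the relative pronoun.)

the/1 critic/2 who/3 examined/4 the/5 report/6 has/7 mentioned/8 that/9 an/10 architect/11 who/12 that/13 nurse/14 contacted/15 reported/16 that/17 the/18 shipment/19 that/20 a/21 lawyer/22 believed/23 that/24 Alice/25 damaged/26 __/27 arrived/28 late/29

The gap at 27 is the object of "damaged", inside a relative clause.
The relative pronoun is "that" (word 20); it is bound by the head noun immediately before it.
Its filler is the head noun "shipment", at word 19.

19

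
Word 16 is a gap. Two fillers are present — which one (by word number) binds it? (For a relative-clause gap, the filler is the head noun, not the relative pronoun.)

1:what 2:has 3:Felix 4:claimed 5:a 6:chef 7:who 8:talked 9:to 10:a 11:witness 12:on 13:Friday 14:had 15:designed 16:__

The marked gap is the direct object of "designed".
Its filler is the fronted wh-phrase "what", at word 1.
(The other dependency links word 6 to a gap after word 7.)

1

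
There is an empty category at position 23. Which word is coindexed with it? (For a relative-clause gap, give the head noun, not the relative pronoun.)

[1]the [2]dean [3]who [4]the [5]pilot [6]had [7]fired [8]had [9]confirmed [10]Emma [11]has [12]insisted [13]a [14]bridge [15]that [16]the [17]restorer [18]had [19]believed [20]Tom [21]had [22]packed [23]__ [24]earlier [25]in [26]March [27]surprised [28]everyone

14

The gap at 23 is the object of "packed", inside a relative clause.
The relative pronoun is "that" (word 15); it is bound by the head noun immediately before it.
Its filler is the head noun "bridge", at word 14.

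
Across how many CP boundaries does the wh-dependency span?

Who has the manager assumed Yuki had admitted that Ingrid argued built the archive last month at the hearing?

3

"who" is extracted from the subject of "built".
Boundaries crossed, outermost first: [Ø], [that], [Ø] — 3 in total.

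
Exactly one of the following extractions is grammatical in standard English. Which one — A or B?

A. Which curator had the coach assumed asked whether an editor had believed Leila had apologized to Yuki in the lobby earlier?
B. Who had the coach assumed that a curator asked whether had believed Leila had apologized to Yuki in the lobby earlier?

A

In B, the wh-phrase is extracted from inside a wh-island (introduced by "whether"), which blocks movement.
In A, the extraction path crosses only that-complement boundaries, which are transparent.
So A is grammatical.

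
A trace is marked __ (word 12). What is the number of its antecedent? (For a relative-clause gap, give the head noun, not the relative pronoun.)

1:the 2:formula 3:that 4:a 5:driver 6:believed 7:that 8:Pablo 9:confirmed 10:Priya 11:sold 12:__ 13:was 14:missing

2

The gap at 12 is the object of "sold", inside a relative clause.
The relative pronoun is "that" (word 3); it is bound by the head noun immediately before it.
Its filler is the head noun "formula", at word 2.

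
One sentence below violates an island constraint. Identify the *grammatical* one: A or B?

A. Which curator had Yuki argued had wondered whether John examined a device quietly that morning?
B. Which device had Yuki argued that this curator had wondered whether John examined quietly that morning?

In B, the wh-phrase is extracted from inside a wh-island (introduced by "whether"), which blocks movement.
In A, the extraction path crosses only that-complement boundaries, which are transparent.
So A is grammatical.

A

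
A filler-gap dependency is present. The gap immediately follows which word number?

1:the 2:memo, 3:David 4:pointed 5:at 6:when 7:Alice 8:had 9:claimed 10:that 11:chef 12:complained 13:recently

5

The displaced element is "the memo" (word 2).
It functions as the object of the preposition "at" of "pointed", so the gap sits immediately after word 5 ("at").
Base order: David pointed at the memo when Alice had claimed that chef complained recently.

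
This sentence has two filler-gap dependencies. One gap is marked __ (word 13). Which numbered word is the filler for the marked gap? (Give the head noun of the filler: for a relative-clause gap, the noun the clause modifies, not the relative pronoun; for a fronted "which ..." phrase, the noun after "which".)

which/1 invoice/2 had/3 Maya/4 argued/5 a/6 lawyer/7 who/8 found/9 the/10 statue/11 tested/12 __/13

The marked gap is the direct object of "tested".
Its filler is the fronted wh-phrase "which invoice", at word 2.
(The other dependency links word 7 to a gap after word 8.)

2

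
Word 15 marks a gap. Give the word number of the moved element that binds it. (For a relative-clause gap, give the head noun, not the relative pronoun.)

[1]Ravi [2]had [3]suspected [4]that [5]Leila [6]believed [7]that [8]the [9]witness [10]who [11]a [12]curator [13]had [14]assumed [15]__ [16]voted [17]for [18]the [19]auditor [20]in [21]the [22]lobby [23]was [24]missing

The gap at 15 is the subject of "voted", inside a relative clause.
The relative pronoun is "who" (word 10); it is bound by the head noun immediately before it.
Its filler is the head noun "witness", at word 9.

9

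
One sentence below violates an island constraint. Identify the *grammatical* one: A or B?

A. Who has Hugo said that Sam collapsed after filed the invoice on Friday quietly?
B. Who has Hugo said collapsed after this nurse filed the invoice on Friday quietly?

In A, the wh-phrase is extracted from inside an adjunct island (introduced by "after"), which blocks movement.
In B, the extraction path crosses only that-complement boundaries, which are transparent.
So B is grammatical.

B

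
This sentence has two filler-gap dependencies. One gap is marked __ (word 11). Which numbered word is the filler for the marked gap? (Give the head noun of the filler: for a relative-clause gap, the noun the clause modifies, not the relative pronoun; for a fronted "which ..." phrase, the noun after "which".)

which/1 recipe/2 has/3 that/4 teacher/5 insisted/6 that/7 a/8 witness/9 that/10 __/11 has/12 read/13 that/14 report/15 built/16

9

The marked gap is inside the relative clause, the subject of "read".
Its filler is the head noun "witness" (via "that"), at word 9.
(The other dependency links word 2 to a gap after word 16.)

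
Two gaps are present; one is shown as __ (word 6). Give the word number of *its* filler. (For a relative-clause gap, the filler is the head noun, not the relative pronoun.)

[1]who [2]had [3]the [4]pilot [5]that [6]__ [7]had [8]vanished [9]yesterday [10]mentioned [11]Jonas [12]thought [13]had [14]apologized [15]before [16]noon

The marked gap is inside the relative clause, the subject of "vanished".
Its filler is the head noun "pilot" (via "that"), at word 4.
(The other dependency links word 1 to a gap after word 12.)

4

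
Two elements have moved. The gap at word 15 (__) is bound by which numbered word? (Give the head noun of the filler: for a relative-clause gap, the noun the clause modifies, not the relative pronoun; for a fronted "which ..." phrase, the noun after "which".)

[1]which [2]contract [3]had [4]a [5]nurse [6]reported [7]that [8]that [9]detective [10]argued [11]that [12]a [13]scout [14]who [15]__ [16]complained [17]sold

The marked gap is inside the relative clause, the subject of "complained".
Its filler is the head noun "scout" (via "who"), at word 13.
(The other dependency links word 2 to a gap after word 17.)

13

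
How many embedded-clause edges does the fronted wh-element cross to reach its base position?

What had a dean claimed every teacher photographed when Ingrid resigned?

"what" is extracted from the object of "photographed".
Boundaries crossed, outermost first: [Ø] — 1 in total.

1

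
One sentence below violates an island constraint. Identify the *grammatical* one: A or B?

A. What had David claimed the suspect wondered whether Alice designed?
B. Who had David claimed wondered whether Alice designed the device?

B

In A, the wh-phrase is extracted from inside a wh-island (introduced by "whether"), which blocks movement.
In B, the extraction path crosses only that-complement boundaries, which are transparent.
So B is grammatical.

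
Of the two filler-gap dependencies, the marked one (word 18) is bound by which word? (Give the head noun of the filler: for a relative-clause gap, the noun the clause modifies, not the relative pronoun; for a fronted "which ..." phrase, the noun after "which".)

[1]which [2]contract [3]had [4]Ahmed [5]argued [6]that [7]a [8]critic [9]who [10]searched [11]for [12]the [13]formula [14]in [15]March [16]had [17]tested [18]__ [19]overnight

The marked gap is the direct object of "tested".
Its filler is the fronted wh-phrase "which contract", at word 2.
(The other dependency links word 8 to a gap after word 9.)

2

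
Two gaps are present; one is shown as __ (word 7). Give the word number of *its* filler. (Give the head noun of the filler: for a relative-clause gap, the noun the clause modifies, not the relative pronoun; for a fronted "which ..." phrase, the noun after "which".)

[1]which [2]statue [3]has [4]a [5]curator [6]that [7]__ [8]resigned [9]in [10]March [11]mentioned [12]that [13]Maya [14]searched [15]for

5

The marked gap is inside the relative clause, the subject of "resigned".
Its filler is the head noun "curator" (via "that"), at word 5.
(The other dependency links word 2 to a gap after word 15.)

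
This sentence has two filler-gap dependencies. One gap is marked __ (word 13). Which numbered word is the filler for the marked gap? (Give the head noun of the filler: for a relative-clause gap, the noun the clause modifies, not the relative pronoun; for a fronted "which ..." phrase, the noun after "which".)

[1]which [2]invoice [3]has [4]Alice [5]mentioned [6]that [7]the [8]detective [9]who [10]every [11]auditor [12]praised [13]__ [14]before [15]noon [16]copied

8

The marked gap is inside the relative clause, the direct object of "praised".
Its filler is the head noun "detective" (via "who"), at word 8.
(The other dependency links word 2 to a gap after word 16.)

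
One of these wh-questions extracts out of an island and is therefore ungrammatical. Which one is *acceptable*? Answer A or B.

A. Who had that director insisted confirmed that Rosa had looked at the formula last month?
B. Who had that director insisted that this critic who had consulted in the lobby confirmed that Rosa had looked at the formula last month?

In B, the wh-phrase is extracted from inside a complex-NP island (relative clause) (introduced by "who"), which blocks movement.
In A, the extraction path crosses only that-complement boundaries, which are transparent.
So A is grammatical.

A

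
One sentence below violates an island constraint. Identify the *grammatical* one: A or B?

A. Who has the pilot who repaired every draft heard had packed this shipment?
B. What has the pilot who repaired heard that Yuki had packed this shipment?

A

In B, the wh-phrase is extracted from inside a complex-NP island (relative clause) (introduced by "who"), which blocks movement.
In A, the extraction path crosses only that-complement boundaries, which are transparent.
So A is grammatical.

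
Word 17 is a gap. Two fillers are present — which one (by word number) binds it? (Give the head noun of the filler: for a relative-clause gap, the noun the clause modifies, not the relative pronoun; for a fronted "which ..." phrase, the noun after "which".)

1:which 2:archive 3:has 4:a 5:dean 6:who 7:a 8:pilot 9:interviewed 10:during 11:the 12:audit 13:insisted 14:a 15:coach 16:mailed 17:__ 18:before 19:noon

The marked gap is the direct object of "mailed".
Its filler is the fronted wh-phrase "which archive", at word 2.
(The other dependency links word 5 to a gap after word 9.)

2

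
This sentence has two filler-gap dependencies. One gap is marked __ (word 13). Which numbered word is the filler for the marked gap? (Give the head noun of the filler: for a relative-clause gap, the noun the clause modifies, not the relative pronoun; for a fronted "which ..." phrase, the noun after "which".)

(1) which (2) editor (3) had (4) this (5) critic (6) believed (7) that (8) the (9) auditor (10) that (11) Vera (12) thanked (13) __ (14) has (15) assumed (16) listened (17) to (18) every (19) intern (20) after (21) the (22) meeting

The marked gap is inside the relative clause, the direct object of "thanked".
Its filler is the head noun "auditor" (via "that"), at word 9.
(The other dependency links word 2 to a gap after word 15.)

9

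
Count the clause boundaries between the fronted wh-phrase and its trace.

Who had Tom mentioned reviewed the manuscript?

1

"who" is extracted from the subject of "reviewed".
Boundaries crossed, outermost first: [Ø] — 1 in total.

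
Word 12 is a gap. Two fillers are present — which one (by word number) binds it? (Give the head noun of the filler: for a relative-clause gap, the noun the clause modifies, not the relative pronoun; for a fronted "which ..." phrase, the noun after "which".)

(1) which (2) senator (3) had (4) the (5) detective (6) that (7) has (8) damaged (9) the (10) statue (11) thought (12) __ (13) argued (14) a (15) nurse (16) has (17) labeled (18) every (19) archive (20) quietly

2

The marked gap is the subject of "argued".
Its filler is the fronted wh-phrase "which senator", at word 2.
(The other dependency links word 5 to a gap after word 6.)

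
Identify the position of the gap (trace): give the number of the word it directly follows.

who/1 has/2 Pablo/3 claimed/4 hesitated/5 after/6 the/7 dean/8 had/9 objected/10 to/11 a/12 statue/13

The displaced element is "who" (word 1).
It is linked across 1 clause boundary (Ø).
It functions as the subject of "hesitated", so the gap sits immediately after word 4 ("claimed").
Base order: Pablo has claimed who hesitated after the dean had objected to a statue.

4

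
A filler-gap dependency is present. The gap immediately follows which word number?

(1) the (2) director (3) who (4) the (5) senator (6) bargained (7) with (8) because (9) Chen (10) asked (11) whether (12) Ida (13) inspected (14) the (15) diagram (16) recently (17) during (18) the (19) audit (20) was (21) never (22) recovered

7

The displaced element is "the director" (word 2).
It functions as the object of the preposition "with" of "bargained", so the gap sits immediately after word 7 ("with").
Base order: The senator bargained with the director because Chen asked whether Ida inspected the diagram recently during the audit.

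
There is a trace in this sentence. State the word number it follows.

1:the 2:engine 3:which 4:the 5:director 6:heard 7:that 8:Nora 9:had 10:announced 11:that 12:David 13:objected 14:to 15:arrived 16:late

The displaced element is "the engine" (word 2).
It is linked across 2 clause boundaries (that → that).
It functions as the object of the preposition "to" of "objected", so the gap sits immediately after word 14 ("to").
Base order: The director heard that Nora had announced that David objected to the engine.

14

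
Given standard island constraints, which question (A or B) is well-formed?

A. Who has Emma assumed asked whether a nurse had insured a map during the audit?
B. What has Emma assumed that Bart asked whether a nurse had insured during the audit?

A

In B, the wh-phrase is extracted from inside a wh-island (introduced by "whether"), which blocks movement.
In A, the extraction path crosses only that-complement boundaries, which are transparent.
So A is grammatical.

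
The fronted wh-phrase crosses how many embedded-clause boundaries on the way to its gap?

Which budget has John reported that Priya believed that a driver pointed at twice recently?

"which budget" is extracted from the PP object of "pointed".
Boundaries crossed, outermost first: [that], [that] — 2 in total.

2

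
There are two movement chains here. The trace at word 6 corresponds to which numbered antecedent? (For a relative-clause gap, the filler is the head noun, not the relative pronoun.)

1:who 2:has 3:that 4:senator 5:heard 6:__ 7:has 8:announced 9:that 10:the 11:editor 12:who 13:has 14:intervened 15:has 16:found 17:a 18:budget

The marked gap is the subject of "announced".
Its filler is the fronted wh-phrase "who", at word 1.
(The other dependency links word 11 to a gap after word 12.)

1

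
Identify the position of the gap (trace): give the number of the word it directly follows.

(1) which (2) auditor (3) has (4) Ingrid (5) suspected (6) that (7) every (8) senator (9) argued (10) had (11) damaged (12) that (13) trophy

9

The displaced element is "which auditor" (word 2).
It is linked across 2 clause boundaries (that → Ø).
It functions as the subject of "damaged", so the gap sits immediately after word 9 ("argued").
Base order: Ingrid has suspected that every senator argued that which auditor had damaged that trophy.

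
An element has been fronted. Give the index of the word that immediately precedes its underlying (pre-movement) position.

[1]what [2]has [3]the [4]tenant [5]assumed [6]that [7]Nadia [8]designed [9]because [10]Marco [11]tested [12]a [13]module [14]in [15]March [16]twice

The displaced element is "what" (word 1).
It is linked across 1 clause boundary (that).
It functions as the direct object of "designed", so the gap sits immediately after word 8 ("designed").
Base order: The tenant has assumed that Nadia designed what because Marco tested a module in March twice.

8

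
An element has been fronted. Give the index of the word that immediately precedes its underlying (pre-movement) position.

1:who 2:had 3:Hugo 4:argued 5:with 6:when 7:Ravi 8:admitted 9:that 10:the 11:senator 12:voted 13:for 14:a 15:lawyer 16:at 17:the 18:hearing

5

The displaced element is "who" (word 1).
It functions as the object of the preposition "with" of "argued", so the gap sits immediately after word 5 ("with").
Base order: Hugo had argued with who when Ravi admitted that the senator voted for a lawyer at the hearing.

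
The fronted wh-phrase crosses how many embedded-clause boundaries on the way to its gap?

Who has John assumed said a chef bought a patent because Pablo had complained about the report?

"who" is extracted from the subject of "said".
Boundaries crossed, outermost first: [Ø] — 1 in total.

1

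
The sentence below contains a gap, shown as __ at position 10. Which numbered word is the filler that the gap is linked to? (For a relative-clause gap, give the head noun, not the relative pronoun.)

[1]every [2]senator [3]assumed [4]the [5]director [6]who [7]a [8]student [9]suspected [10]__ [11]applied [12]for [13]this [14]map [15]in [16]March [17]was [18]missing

The gap at 10 is the subject of "applied", inside a relative clause.
The relative pronoun is "who" (word 6); it is bound by the head noun immediately before it.
Its filler is the head noun "director", at word 5.

5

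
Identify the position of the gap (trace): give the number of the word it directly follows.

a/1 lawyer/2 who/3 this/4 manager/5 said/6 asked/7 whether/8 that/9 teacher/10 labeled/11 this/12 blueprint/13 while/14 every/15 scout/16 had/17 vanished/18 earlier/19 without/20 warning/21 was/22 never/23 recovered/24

The displaced element is "a lawyer" (word 2).
It is linked across 1 clause boundary (Ø).
It functions as the subject of "asked", so the gap sits immediately after word 6 ("said").
Base order: This manager said that a lawyer asked whether that teacher labeled this blueprint while every scout had vanished earlier without warning.

6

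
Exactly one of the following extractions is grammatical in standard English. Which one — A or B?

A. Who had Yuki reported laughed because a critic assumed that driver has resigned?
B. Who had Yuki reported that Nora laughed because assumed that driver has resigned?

A

In B, the wh-phrase is extracted from inside an adjunct island (introduced by "because"), which blocks movement.
In A, the extraction path crosses only that-complement boundaries, which are transparent.
So A is grammatical.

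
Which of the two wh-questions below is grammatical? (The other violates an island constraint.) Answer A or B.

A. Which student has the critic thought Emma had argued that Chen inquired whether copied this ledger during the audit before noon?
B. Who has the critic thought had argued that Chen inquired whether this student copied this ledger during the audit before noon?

B

In A, the wh-phrase is extracted from inside a wh-island (introduced by "whether"), which blocks movement.
In B, the extraction path crosses only that-complement boundaries, which are transparent.
So B is grammatical.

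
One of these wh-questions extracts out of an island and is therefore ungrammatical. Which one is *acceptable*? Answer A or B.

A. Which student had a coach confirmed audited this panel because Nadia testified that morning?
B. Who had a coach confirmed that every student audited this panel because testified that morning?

In B, the wh-phrase is extracted from inside an adjunct island (introduced by "because"), which blocks movement.
In A, the extraction path crosses only that-complement boundaries, which are transparent.
So A is grammatical.

A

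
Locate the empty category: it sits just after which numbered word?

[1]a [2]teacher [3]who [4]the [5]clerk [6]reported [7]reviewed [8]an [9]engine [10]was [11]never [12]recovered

6

The displaced element is "a teacher" (word 2).
It is linked across 1 clause boundary (Ø).
It functions as the subject of "reviewed", so the gap sits immediately after word 6 ("reported").
Base order: The clerk reported that a teacher reviewed an engine.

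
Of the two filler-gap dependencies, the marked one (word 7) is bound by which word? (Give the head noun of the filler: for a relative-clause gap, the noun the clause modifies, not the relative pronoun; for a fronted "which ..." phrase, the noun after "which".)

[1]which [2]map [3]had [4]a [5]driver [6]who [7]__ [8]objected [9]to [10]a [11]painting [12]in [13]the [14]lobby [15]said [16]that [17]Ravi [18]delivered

5

The marked gap is inside the relative clause, the subject of "objected".
Its filler is the head noun "driver" (via "who"), at word 5.
(The other dependency links word 2 to a gap after word 18.)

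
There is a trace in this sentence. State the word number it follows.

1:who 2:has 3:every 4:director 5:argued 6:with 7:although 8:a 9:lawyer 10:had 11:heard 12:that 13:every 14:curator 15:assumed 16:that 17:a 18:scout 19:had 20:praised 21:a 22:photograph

6

The displaced element is "who" (word 1).
It functions as the object of the preposition "with" of "argued", so the gap sits immediately after word 6 ("with").
Base order: Every director has argued with who although a lawyer had heard that every curator assumed that a scout had praised a photograph.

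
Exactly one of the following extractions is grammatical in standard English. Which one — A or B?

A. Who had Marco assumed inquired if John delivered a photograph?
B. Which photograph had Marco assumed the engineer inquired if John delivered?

A

In B, the wh-phrase is extracted from inside a wh-island (introduced by "if"), which blocks movement.
In A, the extraction path crosses only that-complement boundaries, which are transparent.
So A is grammatical.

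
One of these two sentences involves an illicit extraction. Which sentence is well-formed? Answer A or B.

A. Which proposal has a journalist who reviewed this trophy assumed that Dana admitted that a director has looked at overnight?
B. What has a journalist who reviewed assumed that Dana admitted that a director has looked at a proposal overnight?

A

In B, the wh-phrase is extracted from inside a complex-NP island (relative clause) (introduced by "who"), which blocks movement.
In A, the extraction path crosses only that-complement boundaries, which are transparent.
So A is grammatical.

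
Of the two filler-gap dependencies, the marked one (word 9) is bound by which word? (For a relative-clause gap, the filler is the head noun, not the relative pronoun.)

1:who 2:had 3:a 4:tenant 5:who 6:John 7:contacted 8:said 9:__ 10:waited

1

The marked gap is the subject of "waited".
Its filler is the fronted wh-phrase "who", at word 1.
(The other dependency links word 4 to a gap after word 7.)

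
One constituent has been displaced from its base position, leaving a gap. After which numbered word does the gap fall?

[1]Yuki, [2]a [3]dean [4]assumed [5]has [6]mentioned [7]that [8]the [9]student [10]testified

The displaced element is "Yuki" (word 1).
It is linked across 1 clause boundary (Ø).
It functions as the subject of "mentioned", so the gap sits immediately after word 4 ("assumed").
Base order: A dean assumed that Yuki has mentioned that the student testified.

4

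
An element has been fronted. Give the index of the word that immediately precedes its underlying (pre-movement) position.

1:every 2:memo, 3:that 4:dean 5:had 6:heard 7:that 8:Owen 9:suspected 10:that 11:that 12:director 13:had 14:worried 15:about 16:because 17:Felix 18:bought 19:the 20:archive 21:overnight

The displaced element is "every memo" (word 2).
It is linked across 2 clause boundaries (that → that).
It functions as the object of the preposition "about" of "worried", so the gap sits immediately after word 15 ("about").
Base order: That dean had heard that Owen suspected that that director had worried about every memo because Felix bought the archive overnight.

15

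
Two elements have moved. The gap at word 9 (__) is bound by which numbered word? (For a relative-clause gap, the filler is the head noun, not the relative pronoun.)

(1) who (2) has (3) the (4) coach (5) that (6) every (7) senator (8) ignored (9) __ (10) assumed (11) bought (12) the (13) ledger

4

The marked gap is inside the relative clause, the direct object of "ignored".
Its filler is the head noun "coach" (via "that"), at word 4.
(The other dependency links word 1 to a gap after word 10.)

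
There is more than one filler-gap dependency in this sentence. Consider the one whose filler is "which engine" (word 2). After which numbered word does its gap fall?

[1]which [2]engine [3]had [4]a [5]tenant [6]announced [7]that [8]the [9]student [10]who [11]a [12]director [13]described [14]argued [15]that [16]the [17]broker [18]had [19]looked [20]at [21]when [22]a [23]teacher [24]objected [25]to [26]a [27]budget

20

The displaced element is "which engine" (word 2).
It is linked across 2 clause boundaries (that → that).
It functions as the object of the preposition "at" of "looked", so the gap sits immediately after word 20 ("at").
Base order: A tenant had announced that the student who a director described argued that the broker had looked at which engine when a teacher objected to a budget.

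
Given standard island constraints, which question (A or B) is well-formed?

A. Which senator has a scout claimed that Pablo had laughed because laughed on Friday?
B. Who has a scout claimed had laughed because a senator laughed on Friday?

B

In A, the wh-phrase is extracted from inside an adjunct island (introduced by "because"), which blocks movement.
In B, the extraction path crosses only that-complement boundaries, which are transparent.
So B is grammatical.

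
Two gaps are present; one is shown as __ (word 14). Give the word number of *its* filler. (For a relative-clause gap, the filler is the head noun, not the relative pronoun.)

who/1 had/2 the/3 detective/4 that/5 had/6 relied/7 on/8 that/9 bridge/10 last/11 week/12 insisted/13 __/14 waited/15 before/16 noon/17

1

The marked gap is the subject of "waited".
Its filler is the fronted wh-phrase "who", at word 1.
(The other dependency links word 4 to a gap after word 5.)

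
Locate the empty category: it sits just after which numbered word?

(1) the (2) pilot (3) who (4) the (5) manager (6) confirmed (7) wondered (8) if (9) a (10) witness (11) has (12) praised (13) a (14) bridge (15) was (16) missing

6

The displaced element is "the pilot" (word 2).
It is linked across 1 clause boundary (Ø).
It functions as the subject of "wondered", so the gap sits immediately after word 6 ("confirmed").
Base order: The manager confirmed the pilot wondered if a witness has praised a bridge.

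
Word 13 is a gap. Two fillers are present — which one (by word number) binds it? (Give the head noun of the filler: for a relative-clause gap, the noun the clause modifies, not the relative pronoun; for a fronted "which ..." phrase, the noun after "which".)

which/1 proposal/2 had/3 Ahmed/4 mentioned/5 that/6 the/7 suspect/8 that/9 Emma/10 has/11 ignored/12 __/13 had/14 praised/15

The marked gap is inside the relative clause, the direct object of "ignored".
Its filler is the head noun "suspect" (via "that"), at word 8.
(The other dependency links word 2 to a gap after word 15.)

8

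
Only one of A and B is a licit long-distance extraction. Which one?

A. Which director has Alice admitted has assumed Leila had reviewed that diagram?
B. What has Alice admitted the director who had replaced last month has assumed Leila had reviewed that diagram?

A

In B, the wh-phrase is extracted from inside a complex-NP island (relative clause) (introduced by "who"), which blocks movement.
In A, the extraction path crosses only that-complement boundaries, which are transparent.
So A is grammatical.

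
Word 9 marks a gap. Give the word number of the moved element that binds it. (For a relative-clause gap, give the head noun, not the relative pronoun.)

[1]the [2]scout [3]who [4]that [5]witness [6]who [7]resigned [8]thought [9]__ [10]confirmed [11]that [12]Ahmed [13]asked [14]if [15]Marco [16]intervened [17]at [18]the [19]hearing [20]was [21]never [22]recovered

2

The gap at 9 is the subject of "confirmed", inside a relative clause.
The relative pronoun is "who" (word 3); it is bound by the head noun immediately before it.
Its filler is the head noun "scout", at word 2.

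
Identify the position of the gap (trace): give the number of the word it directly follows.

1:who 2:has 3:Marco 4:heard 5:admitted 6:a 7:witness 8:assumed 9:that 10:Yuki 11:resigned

4

The displaced element is "who" (word 1).
It is linked across 1 clause boundary (Ø).
It functions as the subject of "admitted", so the gap sits immediately after word 4 ("heard").
Base order: Marco has heard that who admitted a witness assumed that Yuki resigned.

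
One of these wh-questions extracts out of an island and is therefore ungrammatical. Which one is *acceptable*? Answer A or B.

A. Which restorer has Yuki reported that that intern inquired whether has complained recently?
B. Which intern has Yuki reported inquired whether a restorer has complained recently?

B

In A, the wh-phrase is extracted from inside a wh-island (introduced by "whether"), which blocks movement.
In B, the extraction path crosses only that-complement boundaries, which are transparent.
So B is grammatical.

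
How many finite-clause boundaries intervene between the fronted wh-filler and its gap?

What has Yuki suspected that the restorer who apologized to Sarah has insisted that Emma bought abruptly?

"what" is extracted from the object of "bought".
Boundaries crossed, outermost first: [that], [that] — 2 in total.

2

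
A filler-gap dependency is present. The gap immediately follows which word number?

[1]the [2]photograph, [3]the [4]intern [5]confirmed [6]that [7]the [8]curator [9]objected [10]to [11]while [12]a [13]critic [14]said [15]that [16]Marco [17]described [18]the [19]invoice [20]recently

The displaced element is "the photograph" (word 2).
It is linked across 1 clause boundary (that).
It functions as the object of the preposition "to" of "objected", so the gap sits immediately after word 10 ("to").
Base order: The intern confirmed that the curator objected to the photograph while a critic said that Marco described the invoice recently.

10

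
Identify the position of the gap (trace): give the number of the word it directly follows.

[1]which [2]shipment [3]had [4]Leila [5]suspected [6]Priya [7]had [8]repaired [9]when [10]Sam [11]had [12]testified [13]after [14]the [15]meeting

8

The displaced element is "which shipment" (word 2).
It is linked across 1 clause boundary (Ø).
It functions as the direct object of "repaired", so the gap sits immediately after word 8 ("repaired").
Base order: Leila had suspected Priya had repaired which shipment when Sam had testified after the meeting.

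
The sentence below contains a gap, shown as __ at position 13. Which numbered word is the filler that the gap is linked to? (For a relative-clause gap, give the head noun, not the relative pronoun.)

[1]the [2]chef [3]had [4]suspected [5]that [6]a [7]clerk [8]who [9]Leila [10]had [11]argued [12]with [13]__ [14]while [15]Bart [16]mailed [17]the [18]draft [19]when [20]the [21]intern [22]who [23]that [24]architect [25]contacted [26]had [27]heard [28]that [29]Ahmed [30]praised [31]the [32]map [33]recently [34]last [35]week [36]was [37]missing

7

The gap at 13 is the prepositional object of "argued", inside a relative clause.
The relative pronoun is "who" (word 8); it is bound by the head noun immediately before it.
Its filler is the head noun "clerk", at word 7.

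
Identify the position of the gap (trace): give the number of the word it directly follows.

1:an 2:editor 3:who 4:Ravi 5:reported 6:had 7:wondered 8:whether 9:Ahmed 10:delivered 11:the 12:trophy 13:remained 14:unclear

The displaced element is "an editor" (word 2).
It is linked across 1 clause boundary (Ø).
It functions as the subject of "wondered", so the gap sits immediately after word 5 ("reported").
Base order: Ravi reported that an editor had wondered whether Ahmed delivered the trophy.

5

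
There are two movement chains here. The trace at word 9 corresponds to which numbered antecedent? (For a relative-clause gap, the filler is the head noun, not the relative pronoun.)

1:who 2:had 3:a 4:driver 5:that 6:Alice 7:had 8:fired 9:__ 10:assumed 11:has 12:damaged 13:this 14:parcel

4

The marked gap is inside the relative clause, the direct object of "fired".
Its filler is the head noun "driver" (via "that"), at word 4.
(The other dependency links word 1 to a gap after word 10.)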